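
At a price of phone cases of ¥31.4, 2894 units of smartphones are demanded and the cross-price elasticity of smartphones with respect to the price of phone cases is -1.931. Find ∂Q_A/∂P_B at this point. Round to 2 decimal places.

-177.97

ε = (∂Q_A/∂P_B)·(P_B/Q_A) ⇒ ∂Q_A/∂P_B = ε·Q_A/P_B = -1.931 × 2894/31.4 ≈ -177.97.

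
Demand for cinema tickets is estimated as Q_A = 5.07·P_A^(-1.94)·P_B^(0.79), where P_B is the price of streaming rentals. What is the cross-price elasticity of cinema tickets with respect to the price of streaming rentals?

In a log-linear (constant-elasticity) demand function, the coefficient on the exponent of P_B is the cross-price elasticity.
ε = 0.79. Positive, so cinema tickets and streaming rentals are substitutes.

0.79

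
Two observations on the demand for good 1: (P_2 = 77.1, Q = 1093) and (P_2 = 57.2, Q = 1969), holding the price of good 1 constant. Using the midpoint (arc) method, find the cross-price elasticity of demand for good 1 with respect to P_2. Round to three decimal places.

ΔQ_1 = 1969 − 1093 = 876; ΔP_2 = 57.2 − 77.1 = -19.9.
Midpoints: Q̄_1 = 1531.0, P̄_2 = 67.15.
ε = (ΔQ_1/Q̄_1)/(ΔP_2/P̄_2) = (876/1531.0)/(-19.9/67.15) ≈ -1.931.
ε < 0: good 1 and good 2 are complements.

-1.931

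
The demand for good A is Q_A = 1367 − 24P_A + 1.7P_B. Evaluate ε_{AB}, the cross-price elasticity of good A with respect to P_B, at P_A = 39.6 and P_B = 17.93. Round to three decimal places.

0.068

At P_A = 39.6 and P_B = 17.93: Q_A = 447.081.
∂Q_A/∂P_B = 1.7.
ε = (∂Q_A/∂P_B)(P_B/Q_A) = 1.7 × (17.93/447.081) ≈ 0.068.
Since ε > 0, good A and good B are substitutes.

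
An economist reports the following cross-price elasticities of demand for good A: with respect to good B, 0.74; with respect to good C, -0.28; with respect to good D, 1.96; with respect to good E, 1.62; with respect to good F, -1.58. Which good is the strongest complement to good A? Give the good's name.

good F

Complements have ε < 0. The most negative value is -1.58 (good F).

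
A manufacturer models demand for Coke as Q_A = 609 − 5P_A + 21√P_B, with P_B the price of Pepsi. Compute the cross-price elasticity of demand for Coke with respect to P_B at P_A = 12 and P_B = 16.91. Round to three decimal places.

0.068

At P_A = 12 and P_B = 16.91: Q_A = 635.356.
∂Q_A/∂P_B = 21/(2√P_B) = 21/(2√16.91) = 2.5534.
ε = (∂Q_A/∂P_B)(P_B/Q_A) = 2.5534 × (16.91/635.356) ≈ 0.068.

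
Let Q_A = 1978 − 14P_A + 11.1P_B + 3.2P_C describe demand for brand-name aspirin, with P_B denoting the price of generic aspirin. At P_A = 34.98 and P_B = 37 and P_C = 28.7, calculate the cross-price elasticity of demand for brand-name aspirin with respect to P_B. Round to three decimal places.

0.206

At P_A = 34.98 and P_B = 37 and P_C = 28.7: Q_A = 1990.82.
∂Q_A/∂P_B = 11.1.
ε = (∂Q_A/∂P_B)(P_B/Q_A) = 11.1 × (37/1990.82) ≈ 0.206.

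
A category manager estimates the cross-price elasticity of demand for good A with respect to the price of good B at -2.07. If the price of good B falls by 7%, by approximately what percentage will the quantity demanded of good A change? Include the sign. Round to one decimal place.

%ΔQ ≈ ε × %ΔP of good B = -2.07 × (-7%) = 14.5%.
Demand for good A rises by about 14.5%.

14.5%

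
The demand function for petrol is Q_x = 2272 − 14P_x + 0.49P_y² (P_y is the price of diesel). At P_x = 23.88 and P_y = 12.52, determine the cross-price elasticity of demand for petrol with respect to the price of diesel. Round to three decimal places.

At P_x = 23.88 and P_y = 12.52: Q_x = 2014.488.
∂Q_x/∂P_y = 0.98P_y = 0.98(12.52) = 12.2696.
ε = (∂Q_x/∂P_y)(P_y/Q_x) = 12.2696 × (12.52/2014.488) ≈ 0.076.
ε > 0: substitutes.

0.076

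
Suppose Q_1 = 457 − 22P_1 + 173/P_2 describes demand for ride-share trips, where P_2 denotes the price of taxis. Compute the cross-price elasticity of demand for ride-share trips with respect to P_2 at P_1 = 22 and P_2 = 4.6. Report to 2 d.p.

At P_1 = 22 and P_2 = 4.6: Q_1 = 10.609.
∂Q_1/∂P_2 = −173/P_2² = -8.1758.
ε = (∂Q_1/∂P_2)(P_2/Q_1) = -8.1758 × (4.6/10.609) ≈ -3.55.

-3.55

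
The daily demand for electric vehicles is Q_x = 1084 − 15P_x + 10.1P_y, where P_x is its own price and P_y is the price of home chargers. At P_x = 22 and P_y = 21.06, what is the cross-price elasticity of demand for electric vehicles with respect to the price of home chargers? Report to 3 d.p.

At P_x = 22 and P_y = 21.06: Q_x = 966.706.
∂Q_x/∂P_y = 10.1.
ε = (∂Q_x/∂P_y)(P_y/Q_x) = 10.1 × (21.06/966.706) ≈ 0.220.

0.220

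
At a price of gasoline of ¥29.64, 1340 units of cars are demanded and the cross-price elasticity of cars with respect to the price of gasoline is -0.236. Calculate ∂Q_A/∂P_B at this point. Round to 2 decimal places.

-10.67

ε = (∂Q_A/∂P_B)·(P_B/Q_A) ⇒ ∂Q_A/∂P_B = ε·Q_A/P_B = -0.236 × 1340/29.64 ≈ -10.67.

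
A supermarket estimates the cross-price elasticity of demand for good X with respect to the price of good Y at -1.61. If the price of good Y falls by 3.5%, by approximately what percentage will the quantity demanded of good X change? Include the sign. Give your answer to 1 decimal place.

%ΔQ ≈ ε × %ΔP of good Y = -1.61 × (-3.5%) = 5.6%.

5.6%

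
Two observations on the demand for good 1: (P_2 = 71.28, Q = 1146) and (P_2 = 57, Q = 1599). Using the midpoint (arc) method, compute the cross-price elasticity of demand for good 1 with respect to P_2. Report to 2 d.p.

ΔQ_1 = 1599 − 1146 = 453; ΔP_2 = 57 − 71.28 = -14.28.
Midpoints: Q̄_1 = 1372.5, P̄_2 = 64.14.
ε = (ΔQ_1/Q̄_1)/(ΔP_2/P̄_2) = (453/1372.5)/(-14.28/64.14) ≈ -1.48.

-1.48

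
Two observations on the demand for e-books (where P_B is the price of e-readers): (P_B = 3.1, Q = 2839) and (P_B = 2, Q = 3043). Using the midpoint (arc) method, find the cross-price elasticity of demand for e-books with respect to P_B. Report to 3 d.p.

-0.161

ΔQ_A = 3043 − 2839 = 204; ΔP_B = 2 − 3.1 = -1.1.
Midpoints: Q̄_A = 2941.0, P̄_B = 2.55.
ε = (ΔQ_A/Q̄_A)/(ΔP_B/P̄_B) = (204/2941.0)/(-1.1/2.55) ≈ -0.161.
ε < 0: e-books and e-readers are complements.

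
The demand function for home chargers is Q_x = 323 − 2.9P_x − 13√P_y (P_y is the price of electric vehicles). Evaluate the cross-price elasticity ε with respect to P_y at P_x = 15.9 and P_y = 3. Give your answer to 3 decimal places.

-0.044

At P_x = 15.9 and P_y = 3: Q_x = 254.373.
∂Q_x/∂P_y = -13/(2√P_y) = -13/(2√3) = -3.7528.
ε = (∂Q_x/∂P_y)(P_y/Q_x) = -3.7528 × (3/254.373) ≈ -0.044.
ε < 0: complements.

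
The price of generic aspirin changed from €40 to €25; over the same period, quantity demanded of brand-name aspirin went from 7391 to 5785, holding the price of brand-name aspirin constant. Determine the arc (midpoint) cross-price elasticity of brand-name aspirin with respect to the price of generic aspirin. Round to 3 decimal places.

0.528

ΔQ_A = 5785 − 7391 = -1606; ΔP_B = 25 − 40 = -15.
Midpoints: Q̄_A = 6588.0, P̄_B = 32.50.
ε = (ΔQ_A/Q̄_A)/(ΔP_B/P̄_B) = (-1606/6588.0)/(-15/32.50) ≈ 0.528.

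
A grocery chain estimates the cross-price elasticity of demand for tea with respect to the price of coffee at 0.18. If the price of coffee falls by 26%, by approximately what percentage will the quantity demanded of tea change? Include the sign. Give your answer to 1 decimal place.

-4.7%

%ΔQ ≈ ε × %ΔP of coffee = 0.18 × (-26%) = -4.7%.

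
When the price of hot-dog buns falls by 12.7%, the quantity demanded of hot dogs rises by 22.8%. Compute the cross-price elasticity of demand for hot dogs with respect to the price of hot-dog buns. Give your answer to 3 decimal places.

ε = (%ΔQ of hot dogs) / (%ΔP of hot-dog buns) = (22.8%) / (-12.7%) ≈ -1.795.
Negative cross-price elasticity: complements.

-1.795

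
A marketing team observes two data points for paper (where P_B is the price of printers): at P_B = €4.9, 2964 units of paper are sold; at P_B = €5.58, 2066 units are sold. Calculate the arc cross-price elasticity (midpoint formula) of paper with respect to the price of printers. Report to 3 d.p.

ΔQ_A = 2066 − 2964 = -898; ΔP_B = 5.58 − 4.9 = 0.68.
Midpoints: Q̄_A = 2515.0, P̄_B = 5.24.
ε = (ΔQ_A/Q̄_A)/(ΔP_B/P̄_B) = (-898/2515.0)/(0.68/5.24) ≈ -2.751.

-2.751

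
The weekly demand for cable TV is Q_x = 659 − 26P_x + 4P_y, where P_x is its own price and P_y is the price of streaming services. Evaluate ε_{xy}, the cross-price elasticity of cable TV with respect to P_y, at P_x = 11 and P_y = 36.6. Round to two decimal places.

0.28

At P_x = 11 and P_y = 36.6: Q_x = 519.4.
∂Q_x/∂P_y = 4.
ε = (∂Q_x/∂P_y)(P_y/Q_x) = 4 × (36.6/519.4) ≈ 0.28.
Since ε > 0, cable TV and streaming services are substitutes.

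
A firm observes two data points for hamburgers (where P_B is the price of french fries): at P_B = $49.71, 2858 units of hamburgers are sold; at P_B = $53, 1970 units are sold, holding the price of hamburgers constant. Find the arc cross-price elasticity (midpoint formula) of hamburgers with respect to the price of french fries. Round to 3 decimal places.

-5.742

ΔQ_A = 1970 − 2858 = -888; ΔP_B = 53 − 49.71 = 3.29.
Midpoints: Q̄_A = 2414.0, P̄_B = 51.36.
ε = (ΔQ_A/Q̄_A)/(ΔP_B/P̄_B) = (-888/2414.0)/(3.29/51.36) ≈ -5.742.
ε < 0: hamburgers and french fries are complements.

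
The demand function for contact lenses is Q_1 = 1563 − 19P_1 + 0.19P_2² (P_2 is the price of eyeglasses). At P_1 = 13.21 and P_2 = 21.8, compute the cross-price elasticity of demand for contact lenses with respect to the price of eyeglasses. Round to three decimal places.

At P_1 = 13.21 and P_2 = 21.8: Q_1 = 1402.306.
∂Q_1/∂P_2 = 0.38P_2 = 0.38(21.8) = 8.2840.
ε = (∂Q_1/∂P_2)(P_2/Q_1) = 8.2840 × (21.8/1402.306) ≈ 0.129.

0.129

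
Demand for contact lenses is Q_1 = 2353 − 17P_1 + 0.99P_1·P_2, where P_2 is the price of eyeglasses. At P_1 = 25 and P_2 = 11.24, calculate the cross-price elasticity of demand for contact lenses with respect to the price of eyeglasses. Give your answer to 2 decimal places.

0.13

At P_1 = 25 and P_2 = 11.24: Q_1 = 2206.19.
∂Q_1/∂P_2 = 0.99P_1 = 0.99(25) = 24.7500.
ε = (∂Q_1/∂P_2)(P_2/Q_1) = 24.7500 × (11.24/2206.19) ≈ 0.13.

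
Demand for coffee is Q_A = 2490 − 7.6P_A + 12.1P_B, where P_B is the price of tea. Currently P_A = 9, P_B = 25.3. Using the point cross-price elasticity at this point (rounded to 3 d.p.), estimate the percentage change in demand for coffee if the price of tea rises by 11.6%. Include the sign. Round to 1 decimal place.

1.3%

At P_A = 9, P_B = 25.3: Q_A = 2727.73.
∂Q_A/∂P_B = 12.1.
ε = (∂Q_A/∂P_B)(P_B/Q_A) = 12.1000 × 25.3/2727.73 ≈ 0.112.
%ΔQ_A ≈ ε × %ΔP_B = 0.112 × (11.6%) = 1.3%.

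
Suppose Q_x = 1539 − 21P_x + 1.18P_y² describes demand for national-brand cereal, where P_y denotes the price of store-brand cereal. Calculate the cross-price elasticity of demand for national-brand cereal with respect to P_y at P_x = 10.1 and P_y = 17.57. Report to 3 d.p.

0.431

At P_x = 10.1 and P_y = 17.57: Q_x = 1691.172.
∂Q_x/∂P_y = 2.36P_y = 2.36(17.57) = 41.4652.
ε = (∂Q_x/∂P_y)(P_y/Q_x) = 41.4652 × (17.57/1691.172) ≈ 0.431.
ε > 0: substitutes.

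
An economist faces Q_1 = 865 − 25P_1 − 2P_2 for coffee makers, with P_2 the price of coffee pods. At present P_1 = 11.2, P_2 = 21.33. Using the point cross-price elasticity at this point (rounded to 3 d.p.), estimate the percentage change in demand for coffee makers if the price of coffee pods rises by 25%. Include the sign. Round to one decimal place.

-2.0%

At P_1 = 11.2, P_2 = 21.33: Q_1 = 542.34.
∂Q_1/∂P_2 = -2.
ε = (∂Q_1/∂P_2)(P_2/Q_1) = -2.0000 × 21.33/542.34 ≈ -0.079.
%ΔQ_1 ≈ ε × %ΔP_2 = -0.079 × (25%) = -2.0%.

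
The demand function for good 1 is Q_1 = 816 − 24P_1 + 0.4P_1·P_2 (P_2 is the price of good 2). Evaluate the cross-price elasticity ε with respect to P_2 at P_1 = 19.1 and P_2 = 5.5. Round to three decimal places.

0.105

At P_1 = 19.1 and P_2 = 5.5: Q_1 = 399.62.
∂Q_1/∂P_2 = 0.4P_1 = 0.4(19.1) = 7.6400.
ε = (∂Q_1/∂P_2)(P_2/Q_1) = 7.6400 × (5.5/399.62) ≈ 0.105.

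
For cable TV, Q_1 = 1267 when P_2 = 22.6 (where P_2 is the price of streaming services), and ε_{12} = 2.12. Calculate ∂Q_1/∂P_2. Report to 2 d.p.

118.85

ε = (∂Q_1/∂P_2)·(P_2/Q_1) ⇒ ∂Q_1/∂P_2 = ε·Q_1/P_2 = 2.12 × 1267/22.6 ≈ 118.85.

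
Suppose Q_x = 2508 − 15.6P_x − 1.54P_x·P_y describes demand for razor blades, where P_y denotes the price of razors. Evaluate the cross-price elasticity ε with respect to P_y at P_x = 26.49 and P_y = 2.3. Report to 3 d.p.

At P_x = 26.49 and P_y = 2.3: Q_x = 2000.928.
∂Q_x/∂P_y = -1.54P_x = -1.54(26.49) = -40.7946.
ε = (∂Q_x/∂P_y)(P_y/Q_x) = -40.7946 × (2.3/2000.928) ≈ -0.047.

-0.047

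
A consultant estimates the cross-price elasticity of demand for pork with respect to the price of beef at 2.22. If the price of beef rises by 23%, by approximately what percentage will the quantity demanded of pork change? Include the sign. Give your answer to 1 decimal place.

51.1%

%ΔQ ≈ ε × %ΔP of beef = 2.22 × (23%) = 51.1%.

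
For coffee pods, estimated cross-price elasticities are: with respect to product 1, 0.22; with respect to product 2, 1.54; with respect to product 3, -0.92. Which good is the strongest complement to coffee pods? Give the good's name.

product 3

Complements have ε < 0. The most negative value is -0.92 (product 3).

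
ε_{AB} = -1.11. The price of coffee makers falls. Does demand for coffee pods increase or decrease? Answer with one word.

ε < 0 and the price of coffee makers falls, so the quantity of coffee pods moves in the opposite direction: it increases.

increase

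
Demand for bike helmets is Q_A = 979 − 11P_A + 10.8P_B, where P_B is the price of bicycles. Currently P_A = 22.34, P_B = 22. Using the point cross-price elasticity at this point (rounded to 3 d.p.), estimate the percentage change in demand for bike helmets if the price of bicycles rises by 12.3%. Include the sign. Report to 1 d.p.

At P_A = 22.34, P_B = 22: Q_A = 970.86.
∂Q_A/∂P_B = 10.8.
ε = (∂Q_A/∂P_B)(P_B/Q_A) = 10.8000 × 22/970.86 ≈ 0.245.
%ΔQ_A ≈ ε × %ΔP_B = 0.245 × (12.3%) = 3.0%.

3.0%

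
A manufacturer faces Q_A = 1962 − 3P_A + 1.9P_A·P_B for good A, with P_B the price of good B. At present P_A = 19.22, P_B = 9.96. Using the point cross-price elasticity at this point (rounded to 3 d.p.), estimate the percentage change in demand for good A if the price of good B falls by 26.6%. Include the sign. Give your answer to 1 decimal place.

-4.3%

At P_A = 19.22, P_B = 9.96: Q_A = 2268.059.
∂Q_A/∂P_B = 1.9P_A = 36.5180.
ε = (∂Q_A/∂P_B)(P_B/Q_A) = 36.5180 × 9.96/2268.059 ≈ 0.160.
%ΔQ_A ≈ ε × %ΔP_B = 0.160 × (-26.6%) = -4.3%.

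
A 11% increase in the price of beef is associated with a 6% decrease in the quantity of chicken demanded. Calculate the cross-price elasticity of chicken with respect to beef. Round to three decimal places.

-0.545

ε = (%ΔQ of chicken) / (%ΔP of beef) = (-6%) / (11%) ≈ -0.545.
Negative cross-price elasticity: complements.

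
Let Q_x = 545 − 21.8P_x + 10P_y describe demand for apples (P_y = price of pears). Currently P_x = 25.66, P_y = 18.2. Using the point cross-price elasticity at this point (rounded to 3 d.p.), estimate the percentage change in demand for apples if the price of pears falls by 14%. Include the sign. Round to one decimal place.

At P_x = 25.66, P_y = 18.2: Q_x = 167.612.
∂Q_x/∂P_y = 10.
ε = (∂Q_x/∂P_y)(P_y/Q_x) = 10.0000 × 18.2/167.612 ≈ 1.086.
%ΔQ_x ≈ ε × %ΔP_y = 1.086 × (-14%) = -15.2%.

-15.2%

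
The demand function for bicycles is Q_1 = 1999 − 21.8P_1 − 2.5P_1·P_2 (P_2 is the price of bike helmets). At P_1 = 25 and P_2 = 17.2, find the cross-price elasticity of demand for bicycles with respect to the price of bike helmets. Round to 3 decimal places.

-2.836

At P_1 = 25 and P_2 = 17.2: Q_1 = 379.
∂Q_1/∂P_2 = -2.5P_1 = -2.5(25) = -62.5000.
ε = (∂Q_1/∂P_2)(P_2/Q_1) = -62.5000 × (17.2/379) ≈ -2.836.
ε < 0: complements.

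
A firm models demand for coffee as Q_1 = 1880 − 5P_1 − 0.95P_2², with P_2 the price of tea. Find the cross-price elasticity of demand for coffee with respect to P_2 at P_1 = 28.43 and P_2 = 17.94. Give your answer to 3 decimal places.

At P_1 = 28.43 and P_2 = 17.94: Q_1 = 1432.099.
∂Q_1/∂P_2 = -1.9P_2 = -1.9(17.94) = -34.0860.
ε = (∂Q_1/∂P_2)(P_2/Q_1) = -34.0860 × (17.94/1432.099) ≈ -0.427.
ε < 0: complements.

-0.427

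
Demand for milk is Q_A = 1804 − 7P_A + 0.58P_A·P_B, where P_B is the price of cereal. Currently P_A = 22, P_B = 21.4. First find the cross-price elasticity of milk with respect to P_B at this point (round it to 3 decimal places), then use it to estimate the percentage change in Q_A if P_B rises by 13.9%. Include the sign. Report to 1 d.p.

At P_A = 22, P_B = 21.4: Q_A = 1923.064.
∂Q_A/∂P_B = 0.58P_A = 12.7600.
ε = (∂Q_A/∂P_B)(P_B/Q_A) = 12.7600 × 21.4/1923.064 ≈ 0.142.
%ΔQ_A ≈ ε × %ΔP_B = 0.142 × (13.9%) = 2.0%.

2.0%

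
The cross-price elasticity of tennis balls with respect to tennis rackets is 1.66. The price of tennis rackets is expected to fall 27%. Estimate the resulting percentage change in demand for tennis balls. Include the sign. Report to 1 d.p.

%ΔQ ≈ ε × %ΔP of tennis rackets = 1.66 × (-27%) = -44.8%.

-44.8%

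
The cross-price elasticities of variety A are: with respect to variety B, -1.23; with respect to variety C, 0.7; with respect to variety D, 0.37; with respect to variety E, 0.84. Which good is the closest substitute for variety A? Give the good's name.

Substitutes have ε > 0. Among the positive values, 0.84 (variety E) is largest.

variety E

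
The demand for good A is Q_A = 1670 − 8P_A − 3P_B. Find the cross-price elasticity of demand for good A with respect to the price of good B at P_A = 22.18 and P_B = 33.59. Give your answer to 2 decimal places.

-0.07

At P_A = 22.18 and P_B = 33.59: Q_A = 1391.79.
∂Q_A/∂P_B = -3.
ε = (∂Q_A/∂P_B)(P_B/Q_A) = -3 × (33.59/1391.79) ≈ -0.07.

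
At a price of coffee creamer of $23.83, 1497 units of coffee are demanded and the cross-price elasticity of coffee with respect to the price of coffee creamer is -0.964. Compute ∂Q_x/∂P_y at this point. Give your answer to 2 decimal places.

ε = (∂Q_x/∂P_y)·(P_y/Q_x) ⇒ ∂Q_x/∂P_y = ε·Q_x/P_y = -0.964 × 1497/23.83 ≈ -60.56.

-60.56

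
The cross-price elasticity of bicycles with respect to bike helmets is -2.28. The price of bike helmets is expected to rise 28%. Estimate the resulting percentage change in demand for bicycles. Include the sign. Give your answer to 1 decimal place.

-63.8%

%ΔQ ≈ ε × %ΔP of bike helmets = -2.28 × (28%) = -63.8%.
Demand for bicycles falls by about 63.8%.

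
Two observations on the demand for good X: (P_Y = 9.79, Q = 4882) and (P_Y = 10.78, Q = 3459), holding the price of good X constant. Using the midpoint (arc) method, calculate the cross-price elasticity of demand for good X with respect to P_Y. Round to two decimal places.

ΔQ_X = 3459 − 4882 = -1423; ΔP_Y = 10.78 − 9.79 = 0.99.
Midpoints: Q̄_X = 4170.5, P̄_Y = 10.29.
ε = (ΔQ_X/Q̄_X)/(ΔP_Y/P̄_Y) = (-1423/4170.5)/(0.99/10.29) ≈ -3.54.
ε < 0: good X and good Y are complements.

-3.54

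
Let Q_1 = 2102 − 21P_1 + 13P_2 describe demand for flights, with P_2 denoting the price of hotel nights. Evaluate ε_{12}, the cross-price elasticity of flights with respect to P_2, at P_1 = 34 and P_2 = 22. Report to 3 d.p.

0.171

At P_1 = 34 and P_2 = 22: Q_1 = 1674.
∂Q_1/∂P_2 = 13.
ε = (∂Q_1/∂P_2)(P_2/Q_1) = 13 × (22/1674) ≈ 0.171.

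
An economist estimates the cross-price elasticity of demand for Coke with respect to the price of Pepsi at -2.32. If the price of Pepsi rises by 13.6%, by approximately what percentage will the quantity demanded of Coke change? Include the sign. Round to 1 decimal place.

%ΔQ ≈ ε × %ΔP of Pepsi = -2.32 × (13.6%) = -31.6%.
Demand for Coke falls by about 31.6%.

-31.6%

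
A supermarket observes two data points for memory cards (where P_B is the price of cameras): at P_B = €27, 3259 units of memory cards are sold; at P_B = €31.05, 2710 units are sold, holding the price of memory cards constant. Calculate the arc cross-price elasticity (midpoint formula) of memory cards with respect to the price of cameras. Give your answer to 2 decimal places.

-1.32

ΔQ_A = 2710 − 3259 = -549; ΔP_B = 31.05 − 27 = 4.05.
Midpoints: Q̄_A = 2984.5, P̄_B = 29.02.
ε = (ΔQ_A/Q̄_A)/(ΔP_B/P̄_B) = (-549/2984.5)/(4.05/29.02) ≈ -1.32.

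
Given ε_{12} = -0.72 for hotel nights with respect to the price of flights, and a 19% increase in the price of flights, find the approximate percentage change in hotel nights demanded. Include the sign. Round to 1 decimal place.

%ΔQ ≈ ε × %ΔP of flights = -0.72 × (19%) = -13.7%.

-13.7%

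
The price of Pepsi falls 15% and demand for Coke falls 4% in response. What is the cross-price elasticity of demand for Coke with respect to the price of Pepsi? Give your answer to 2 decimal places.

ε = (%ΔQ of Coke) / (%ΔP of Pepsi) = (-4%) / (-15%) ≈ 0.27.
Positive cross-price elasticity: substitutes.

0.27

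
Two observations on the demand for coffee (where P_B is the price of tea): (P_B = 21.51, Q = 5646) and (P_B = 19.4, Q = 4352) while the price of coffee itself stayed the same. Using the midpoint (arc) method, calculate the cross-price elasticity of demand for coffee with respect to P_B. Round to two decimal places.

2.51

ΔQ_A = 4352 − 5646 = -1294; ΔP_B = 19.4 − 21.51 = -2.11.
Midpoints: Q̄_A = 4999.0, P̄_B = 20.45.
ε = (ΔQ_A/Q̄_A)/(ΔP_B/P̄_B) = (-1294/4999.0)/(-2.11/20.45) ≈ 2.51.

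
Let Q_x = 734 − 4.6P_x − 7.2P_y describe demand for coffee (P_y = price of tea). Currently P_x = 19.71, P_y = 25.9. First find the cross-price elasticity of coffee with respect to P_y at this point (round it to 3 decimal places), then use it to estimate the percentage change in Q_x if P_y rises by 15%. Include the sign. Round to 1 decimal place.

At P_x = 19.71, P_y = 25.9: Q_x = 456.854.
∂Q_x/∂P_y = -7.2.
ε = (∂Q_x/∂P_y)(P_y/Q_x) = -7.2000 × 25.9/456.854 ≈ -0.408.
%ΔQ_x ≈ ε × %ΔP_y = -0.408 × (15%) = -6.1%.

-6.1%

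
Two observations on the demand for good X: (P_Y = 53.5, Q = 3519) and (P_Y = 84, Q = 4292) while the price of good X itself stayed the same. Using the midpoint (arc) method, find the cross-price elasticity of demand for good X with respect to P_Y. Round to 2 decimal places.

ΔQ_X = 4292 − 3519 = 773; ΔP_Y = 84 − 53.5 = 30.5.
Midpoints: Q̄_X = 3905.5, P̄_Y = 68.75.
ε = (ΔQ_X/Q̄_X)/(ΔP_Y/P̄_Y) = (773/3905.5)/(30.5/68.75) ≈ 0.45.

0.45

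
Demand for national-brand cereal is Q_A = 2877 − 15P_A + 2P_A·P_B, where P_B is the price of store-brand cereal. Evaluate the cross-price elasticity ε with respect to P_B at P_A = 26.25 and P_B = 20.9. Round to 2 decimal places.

0.31

At P_A = 26.25 and P_B = 20.9: Q_A = 3580.5.
∂Q_A/∂P_B = 2P_A = 2(26.25) = 52.5000.
ε = (∂Q_A/∂P_B)(P_B/Q_A) = 52.5000 × (20.9/3580.5) ≈ 0.31.
ε > 0: substitutes.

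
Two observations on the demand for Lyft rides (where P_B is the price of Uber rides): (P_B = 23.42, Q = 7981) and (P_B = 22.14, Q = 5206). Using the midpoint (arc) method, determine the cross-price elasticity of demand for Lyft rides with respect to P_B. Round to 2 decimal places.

ΔQ_A = 5206 − 7981 = -2775; ΔP_B = 22.14 − 23.42 = -1.28.
Midpoints: Q̄_A = 6593.5, P̄_B = 22.78.
ε = (ΔQ_A/Q̄_A)/(ΔP_B/P̄_B) = (-2775/6593.5)/(-1.28/22.78) ≈ 7.49.
ε > 0: Lyft rides and Uber rides are substitutes.

7.49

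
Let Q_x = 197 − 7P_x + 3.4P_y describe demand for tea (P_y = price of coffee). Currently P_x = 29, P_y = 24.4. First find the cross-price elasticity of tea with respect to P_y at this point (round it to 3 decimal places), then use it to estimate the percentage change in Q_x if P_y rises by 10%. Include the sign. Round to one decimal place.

At P_x = 29, P_y = 24.4: Q_x = 76.96.
∂Q_x/∂P_y = 3.4.
ε = (∂Q_x/∂P_y)(P_y/Q_x) = 3.4000 × 24.4/76.96 ≈ 1.078.
%ΔQ_x ≈ ε × %ΔP_y = 1.078 × (10%) = 10.8%.

10.8%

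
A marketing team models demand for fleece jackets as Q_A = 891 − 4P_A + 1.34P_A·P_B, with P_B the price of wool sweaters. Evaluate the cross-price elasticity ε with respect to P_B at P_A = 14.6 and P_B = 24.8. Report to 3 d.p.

0.368

At P_A = 14.6 and P_B = 24.8: Q_A = 1317.787.
∂Q_A/∂P_B = 1.34P_A = 1.34(14.6) = 19.5640.
ε = (∂Q_A/∂P_B)(P_B/Q_A) = 19.5640 × (24.8/1317.787) ≈ 0.368.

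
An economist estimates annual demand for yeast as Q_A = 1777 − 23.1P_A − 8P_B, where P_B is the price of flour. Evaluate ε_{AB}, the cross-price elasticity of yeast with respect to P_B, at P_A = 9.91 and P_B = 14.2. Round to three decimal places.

At P_A = 9.91 and P_B = 14.2: Q_A = 1434.479.
∂Q_A/∂P_B = -8.
ε = (∂Q_A/∂P_B)(P_B/Q_A) = -8 × (14.2/1434.479) ≈ -0.079.

-0.079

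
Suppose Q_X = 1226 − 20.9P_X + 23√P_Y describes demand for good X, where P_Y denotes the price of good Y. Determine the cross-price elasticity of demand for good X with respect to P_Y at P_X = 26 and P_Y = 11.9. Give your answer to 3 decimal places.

At P_X = 26 and P_Y = 11.9: Q_X = 761.942.
∂Q_X/∂P_Y = 23/(2√P_Y) = 23/(2√11.9) = 3.3337.
ε = (∂Q_X/∂P_Y)(P_Y/Q_X) = 3.3337 × (11.9/761.942) ≈ 0.052.
ε > 0: substitutes.

0.052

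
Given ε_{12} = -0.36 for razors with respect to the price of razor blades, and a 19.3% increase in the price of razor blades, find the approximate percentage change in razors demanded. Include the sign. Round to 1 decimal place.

-6.9%

%ΔQ ≈ ε × %ΔP of razor blades = -0.36 × (19.3%) = -6.9%.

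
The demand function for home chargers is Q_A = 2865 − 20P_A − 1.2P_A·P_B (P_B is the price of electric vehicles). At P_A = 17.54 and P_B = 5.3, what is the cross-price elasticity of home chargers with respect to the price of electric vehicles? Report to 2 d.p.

At P_A = 17.54 and P_B = 5.3: Q_A = 2402.646.
∂Q_A/∂P_B = -1.2P_A = -1.2(17.54) = -21.0480.
ε = (∂Q_A/∂P_B)(P_B/Q_A) = -21.0480 × (5.3/2402.646) ≈ -0.05.
ε < 0: complements.

-0.05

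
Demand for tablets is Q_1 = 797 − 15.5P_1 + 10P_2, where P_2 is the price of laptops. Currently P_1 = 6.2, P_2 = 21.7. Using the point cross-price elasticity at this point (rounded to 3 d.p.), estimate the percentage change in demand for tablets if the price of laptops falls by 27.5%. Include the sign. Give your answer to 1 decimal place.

-6.5%

At P_1 = 6.2, P_2 = 21.7: Q_1 = 917.9.
∂Q_1/∂P_2 = 10.
ε = (∂Q_1/∂P_2)(P_2/Q_1) = 10.0000 × 21.7/917.9 ≈ 0.236.
%ΔQ_1 ≈ ε × %ΔP_2 = 0.236 × (-27.5%) = -6.5%.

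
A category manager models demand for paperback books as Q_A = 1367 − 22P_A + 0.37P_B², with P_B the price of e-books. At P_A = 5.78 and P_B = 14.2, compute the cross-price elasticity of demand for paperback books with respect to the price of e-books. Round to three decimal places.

0.114

At P_A = 5.78 and P_B = 14.2: Q_A = 1314.447.
∂Q_A/∂P_B = 0.74P_B = 0.74(14.2) = 10.5080.
ε = (∂Q_A/∂P_B)(P_B/Q_A) = 10.5080 × (14.2/1314.447) ≈ 0.114.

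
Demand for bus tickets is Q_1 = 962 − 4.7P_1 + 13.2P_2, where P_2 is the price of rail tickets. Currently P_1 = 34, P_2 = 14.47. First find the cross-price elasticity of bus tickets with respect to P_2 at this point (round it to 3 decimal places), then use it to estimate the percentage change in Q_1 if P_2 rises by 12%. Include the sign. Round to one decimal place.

2.3%

At P_1 = 34, P_2 = 14.47: Q_1 = 993.204.
∂Q_1/∂P_2 = 13.2.
ε = (∂Q_1/∂P_2)(P_2/Q_1) = 13.2000 × 14.47/993.204 ≈ 0.192.
%ΔQ_1 ≈ ε × %ΔP_2 = 0.192 × (12%) = 2.3%.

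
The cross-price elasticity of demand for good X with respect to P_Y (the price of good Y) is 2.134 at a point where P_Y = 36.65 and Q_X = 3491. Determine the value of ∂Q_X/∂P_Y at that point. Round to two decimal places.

ε = (∂Q_X/∂P_Y)·(P_Y/Q_X) ⇒ ∂Q_X/∂P_Y = ε·Q_X/P_Y = 2.134 × 3491/36.65 ≈ 203.27.

203.27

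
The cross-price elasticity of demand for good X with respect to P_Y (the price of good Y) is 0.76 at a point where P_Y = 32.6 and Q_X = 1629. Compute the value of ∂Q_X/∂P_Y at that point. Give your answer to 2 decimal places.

37.98

ε = (∂Q_X/∂P_Y)·(P_Y/Q_X) ⇒ ∂Q_X/∂P_Y = ε·Q_X/P_Y = 0.76 × 1629/32.6 ≈ 37.98.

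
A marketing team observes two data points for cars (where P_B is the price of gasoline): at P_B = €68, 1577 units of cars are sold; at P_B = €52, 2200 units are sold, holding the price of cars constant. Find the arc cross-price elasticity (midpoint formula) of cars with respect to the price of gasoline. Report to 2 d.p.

-1.24

ΔQ_A = 2200 − 1577 = 623; ΔP_B = 52 − 68 = -16.
Midpoints: Q̄_A = 1888.5, P̄_B = 60.00.
ε = (ΔQ_A/Q̄_A)/(ΔP_B/P̄_B) = (623/1888.5)/(-16/60.00) ≈ -1.24.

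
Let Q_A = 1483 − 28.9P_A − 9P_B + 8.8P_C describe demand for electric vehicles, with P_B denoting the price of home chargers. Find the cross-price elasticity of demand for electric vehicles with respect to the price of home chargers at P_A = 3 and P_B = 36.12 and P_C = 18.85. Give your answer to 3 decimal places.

-0.263

At P_A = 3 and P_B = 36.12 and P_C = 18.85: Q_A = 1237.1.
∂Q_A/∂P_B = -9.
ε = (∂Q_A/∂P_B)(P_B/Q_A) = -9 × (36.12/1237.1) ≈ -0.263.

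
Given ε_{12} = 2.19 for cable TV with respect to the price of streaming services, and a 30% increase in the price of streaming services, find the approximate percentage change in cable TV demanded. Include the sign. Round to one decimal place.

%ΔQ ≈ ε × %ΔP of streaming services = 2.19 × (30%) = 65.7%.
Demand for cable TV rises by about 65.7%.

65.7%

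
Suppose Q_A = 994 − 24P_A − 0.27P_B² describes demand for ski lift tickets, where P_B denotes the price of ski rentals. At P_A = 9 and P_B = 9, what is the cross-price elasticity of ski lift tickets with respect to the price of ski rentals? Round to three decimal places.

At P_A = 9 and P_B = 9: Q_A = 756.13.
∂Q_A/∂P_B = -0.54P_B = -0.54(9) = -4.8600.
ε = (∂Q_A/∂P_B)(P_B/Q_A) = -4.8600 × (9/756.13) ≈ -0.058.

-0.058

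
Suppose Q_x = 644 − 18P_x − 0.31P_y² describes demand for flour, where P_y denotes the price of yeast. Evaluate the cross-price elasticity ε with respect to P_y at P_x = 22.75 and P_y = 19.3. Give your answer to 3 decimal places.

-1.940

At P_x = 22.75 and P_y = 19.3: Q_x = 119.028.
∂Q_x/∂P_y = -0.62P_y = -0.62(19.3) = -11.9660.
ε = (∂Q_x/∂P_y)(P_y/Q_x) = -11.9660 × (19.3/119.028) ≈ -1.940.
ε < 0: complements.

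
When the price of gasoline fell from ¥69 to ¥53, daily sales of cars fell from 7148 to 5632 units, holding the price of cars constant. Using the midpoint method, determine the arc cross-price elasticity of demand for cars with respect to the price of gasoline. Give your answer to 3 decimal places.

ΔQ_A = 5632 − 7148 = -1516; ΔP_B = 53 − 69 = -16.
Midpoints: Q̄_A = 6390.0, P̄_B = 61.00.
ε = (ΔQ_A/Q̄_A)/(ΔP_B/P̄_B) = (-1516/6390.0)/(-16/61.00) ≈ 0.904.
ε > 0: cars and gasoline are substitutes.

0.904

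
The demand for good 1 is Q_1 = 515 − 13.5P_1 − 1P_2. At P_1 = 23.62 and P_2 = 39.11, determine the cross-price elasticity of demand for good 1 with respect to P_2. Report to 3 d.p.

-0.249

At P_1 = 23.62 and P_2 = 39.11: Q_1 = 157.02.
∂Q_1/∂P_2 = -1.
ε = (∂Q_1/∂P_2)(P_2/Q_1) = -1 × (39.11/157.02) ≈ -0.249.
Since ε < 0, good 1 and good 2 are complements.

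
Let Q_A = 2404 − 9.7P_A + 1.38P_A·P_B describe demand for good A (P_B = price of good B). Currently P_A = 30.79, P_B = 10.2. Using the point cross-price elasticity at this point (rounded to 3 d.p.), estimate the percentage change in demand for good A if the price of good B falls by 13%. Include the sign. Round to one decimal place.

At P_A = 30.79, P_B = 10.2: Q_A = 2538.737.
∂Q_A/∂P_B = 1.38P_A = 42.4902.
ε = (∂Q_A/∂P_B)(P_B/Q_A) = 42.4902 × 10.2/2538.737 ≈ 0.171.
%ΔQ_A ≈ ε × %ΔP_B = 0.171 × (-13%) = -2.2%.

-2.2%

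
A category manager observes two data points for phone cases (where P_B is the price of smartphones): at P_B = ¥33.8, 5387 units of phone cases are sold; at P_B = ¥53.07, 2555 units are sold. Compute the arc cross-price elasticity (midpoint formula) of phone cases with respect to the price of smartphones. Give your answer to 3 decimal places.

ΔQ_A = 2555 − 5387 = -2832; ΔP_B = 53.07 − 33.8 = 19.27.
Midpoints: Q̄_A = 3971.0, P̄_B = 43.44.
ε = (ΔQ_A/Q̄_A)/(ΔP_B/P̄_B) = (-2832/3971.0)/(19.27/43.44) ≈ -1.608.

-1.608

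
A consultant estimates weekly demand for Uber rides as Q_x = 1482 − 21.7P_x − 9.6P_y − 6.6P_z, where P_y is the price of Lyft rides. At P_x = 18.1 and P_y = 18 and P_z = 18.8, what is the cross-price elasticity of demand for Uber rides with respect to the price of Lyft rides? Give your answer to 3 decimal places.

At P_x = 18.1 and P_y = 18 and P_z = 18.8: Q_x = 792.35.
∂Q_x/∂P_y = -9.6.
ε = (∂Q_x/∂P_y)(P_y/Q_x) = -9.6 × (18/792.35) ≈ -0.218.
Since ε < 0, Uber rides and Lyft rides are complements.

-0.218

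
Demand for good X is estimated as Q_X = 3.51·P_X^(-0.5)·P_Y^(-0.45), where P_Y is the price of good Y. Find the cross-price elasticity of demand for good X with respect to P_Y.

-0.45

In a log-linear (constant-elasticity) demand function, the coefficient on the exponent of P_Y is the cross-price elasticity.
ε = -0.45. Negative, so good X and good Y are complements.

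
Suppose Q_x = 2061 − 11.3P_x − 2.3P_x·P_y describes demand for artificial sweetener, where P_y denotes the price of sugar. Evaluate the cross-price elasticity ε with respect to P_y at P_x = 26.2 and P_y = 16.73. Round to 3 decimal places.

At P_x = 26.2 and P_y = 16.73: Q_x = 756.790.
∂Q_x/∂P_y = -2.3P_x = -2.3(26.2) = -60.2600.
ε = (∂Q_x/∂P_y)(P_y/Q_x) = -60.2600 × (16.73/756.790) ≈ -1.332.
ε < 0: complements.

-1.332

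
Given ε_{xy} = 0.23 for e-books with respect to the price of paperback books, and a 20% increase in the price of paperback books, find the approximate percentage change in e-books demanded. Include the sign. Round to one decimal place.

%ΔQ ≈ ε × %ΔP of paperback books = 0.23 × (20%) = 4.6%.
Demand for e-books rises by about 4.6%.

4.6%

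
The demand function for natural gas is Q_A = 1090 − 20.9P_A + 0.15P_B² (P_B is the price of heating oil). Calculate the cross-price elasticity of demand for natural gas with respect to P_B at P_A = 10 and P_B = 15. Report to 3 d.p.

0.074

At P_A = 10 and P_B = 15: Q_A = 914.75.
∂Q_A/∂P_B = 0.3P_B = 0.3(15) = 4.5000.
ε = (∂Q_A/∂P_B)(P_B/Q_A) = 4.5000 × (15/914.75) ≈ 0.074.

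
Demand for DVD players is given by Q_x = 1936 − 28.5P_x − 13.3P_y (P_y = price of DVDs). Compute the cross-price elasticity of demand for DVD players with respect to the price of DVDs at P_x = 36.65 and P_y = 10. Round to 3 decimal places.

-0.175

At P_x = 36.65 and P_y = 10: Q_x = 758.475.
∂Q_x/∂P_y = -13.3.
ε = (∂Q_x/∂P_y)(P_y/Q_x) = -13.3 × (10/758.475) ≈ -0.175.
Since ε < 0, DVD players and DVDs are complements.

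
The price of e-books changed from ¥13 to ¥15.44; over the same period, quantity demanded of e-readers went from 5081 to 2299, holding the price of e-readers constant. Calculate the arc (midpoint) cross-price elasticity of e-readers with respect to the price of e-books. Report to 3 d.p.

-4.394

ΔQ_A = 2299 − 5081 = -2782; ΔP_B = 15.44 − 13 = 2.44.
Midpoints: Q̄_A = 3690.0, P̄_B = 14.22.
ε = (ΔQ_A/Q̄_A)/(ΔP_B/P̄_B) = (-2782/3690.0)/(2.44/14.22) ≈ -4.394.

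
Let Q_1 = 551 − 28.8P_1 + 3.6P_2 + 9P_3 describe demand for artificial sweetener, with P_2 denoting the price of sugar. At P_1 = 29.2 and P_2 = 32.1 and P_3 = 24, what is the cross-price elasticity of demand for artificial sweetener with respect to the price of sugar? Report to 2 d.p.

At P_1 = 29.2 and P_2 = 32.1 and P_3 = 24: Q_1 = 41.6.
∂Q_1/∂P_2 = 3.6.
ε = (∂Q_1/∂P_2)(P_2/Q_1) = 3.6 × (32.1/41.6) ≈ 2.78.
Since ε > 0, artificial sweetener and sugar are substitutes.

2.78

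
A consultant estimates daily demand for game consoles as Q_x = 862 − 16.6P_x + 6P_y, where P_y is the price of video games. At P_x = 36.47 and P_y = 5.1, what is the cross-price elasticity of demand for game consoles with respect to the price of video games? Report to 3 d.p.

At P_x = 36.47 and P_y = 5.1: Q_x = 287.198.
∂Q_x/∂P_y = 6.
ε = (∂Q_x/∂P_y)(P_y/Q_x) = 6 × (5.1/287.198) ≈ 0.107.
Since ε > 0, game consoles and video games are substitutes.

0.107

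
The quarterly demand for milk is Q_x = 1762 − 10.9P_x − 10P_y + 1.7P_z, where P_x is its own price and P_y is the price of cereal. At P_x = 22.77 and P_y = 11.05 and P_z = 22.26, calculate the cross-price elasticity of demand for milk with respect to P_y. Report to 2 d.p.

At P_x = 22.77 and P_y = 11.05 and P_z = 22.26: Q_x = 1441.149.
∂Q_x/∂P_y = -10.
ε = (∂Q_x/∂P_y)(P_y/Q_x) = -10 × (11.05/1441.149) ≈ -0.08.
Since ε < 0, milk and cereal are complements.

-0.08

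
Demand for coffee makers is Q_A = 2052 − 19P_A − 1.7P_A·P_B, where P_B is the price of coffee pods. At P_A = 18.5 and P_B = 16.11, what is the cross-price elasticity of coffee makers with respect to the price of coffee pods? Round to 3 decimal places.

-0.424

At P_A = 18.5 and P_B = 16.11: Q_A = 1193.841.
∂Q_A/∂P_B = -1.7P_A = -1.7(18.5) = -31.4500.
ε = (∂Q_A/∂P_B)(P_B/Q_A) = -31.4500 × (16.11/1193.841) ≈ -0.424.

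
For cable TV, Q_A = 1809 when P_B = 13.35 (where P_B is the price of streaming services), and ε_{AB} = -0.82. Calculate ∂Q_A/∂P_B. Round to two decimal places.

-111.11

ε = (∂Q_A/∂P_B)·(P_B/Q_A) ⇒ ∂Q_A/∂P_B = ε·Q_A/P_B = -0.82 × 1809/13.35 ≈ -111.11.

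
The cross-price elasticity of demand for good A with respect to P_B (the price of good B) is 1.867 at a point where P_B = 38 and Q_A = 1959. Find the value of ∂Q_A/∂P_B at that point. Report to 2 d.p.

96.25

ε = (∂Q_A/∂P_B)·(P_B/Q_A) ⇒ ∂Q_A/∂P_B = ε·Q_A/P_B = 1.867 × 1959/38 ≈ 96.25.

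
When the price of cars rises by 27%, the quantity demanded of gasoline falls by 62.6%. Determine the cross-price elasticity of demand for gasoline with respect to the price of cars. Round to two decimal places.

ε = (%ΔQ of gasoline) / (%ΔP of cars) = (-62.6%) / (27%) ≈ -2.32.

-2.32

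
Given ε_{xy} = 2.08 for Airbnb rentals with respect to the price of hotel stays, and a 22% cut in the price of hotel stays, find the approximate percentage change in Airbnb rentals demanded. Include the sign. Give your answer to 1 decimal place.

%ΔQ ≈ ε × %ΔP of hotel stays = 2.08 × (-22%) = -45.8%.

-45.8%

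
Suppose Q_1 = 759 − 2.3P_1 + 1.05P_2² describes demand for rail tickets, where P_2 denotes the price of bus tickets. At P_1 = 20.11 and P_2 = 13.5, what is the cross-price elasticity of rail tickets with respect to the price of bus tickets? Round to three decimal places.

At P_1 = 20.11 and P_2 = 13.5: Q_1 = 904.110.
∂Q_1/∂P_2 = 2.1P_2 = 2.1(13.5) = 28.3500.
ε = (∂Q_1/∂P_2)(P_2/Q_1) = 28.3500 × (13.5/904.110) ≈ 0.423.

0.423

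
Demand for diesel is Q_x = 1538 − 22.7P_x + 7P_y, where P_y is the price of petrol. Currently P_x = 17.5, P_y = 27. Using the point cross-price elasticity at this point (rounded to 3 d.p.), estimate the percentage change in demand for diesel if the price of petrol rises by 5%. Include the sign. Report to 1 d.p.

At P_x = 17.5, P_y = 27: Q_x = 1329.75.
∂Q_x/∂P_y = 7.
ε = (∂Q_x/∂P_y)(P_y/Q_x) = 7.0000 × 27/1329.75 ≈ 0.142.
%ΔQ_x ≈ ε × %ΔP_y = 0.142 × (5%) = 0.7%.

0.7%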